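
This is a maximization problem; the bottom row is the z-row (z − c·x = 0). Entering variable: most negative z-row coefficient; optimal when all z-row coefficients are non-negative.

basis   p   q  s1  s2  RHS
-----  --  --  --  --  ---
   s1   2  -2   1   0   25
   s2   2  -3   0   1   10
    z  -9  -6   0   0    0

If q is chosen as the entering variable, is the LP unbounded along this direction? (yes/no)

Every constraint-row entry in column q is ≤ 0, so increasing q is unbounded.

yes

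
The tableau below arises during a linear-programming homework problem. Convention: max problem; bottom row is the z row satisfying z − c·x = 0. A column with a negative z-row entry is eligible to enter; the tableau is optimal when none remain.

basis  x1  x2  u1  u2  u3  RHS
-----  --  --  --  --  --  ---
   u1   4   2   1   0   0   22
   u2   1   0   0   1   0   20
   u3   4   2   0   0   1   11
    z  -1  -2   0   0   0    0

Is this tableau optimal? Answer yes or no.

no

The z-row has a negative entry -2 in column x2, so it is not optimal.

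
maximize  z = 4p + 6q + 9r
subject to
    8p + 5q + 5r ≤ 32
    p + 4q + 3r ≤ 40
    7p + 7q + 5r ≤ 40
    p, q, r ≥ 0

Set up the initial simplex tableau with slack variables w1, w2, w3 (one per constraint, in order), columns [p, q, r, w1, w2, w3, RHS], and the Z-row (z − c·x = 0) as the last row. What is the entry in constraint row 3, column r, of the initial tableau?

Constraint 3 has coefficient 5 on r.

5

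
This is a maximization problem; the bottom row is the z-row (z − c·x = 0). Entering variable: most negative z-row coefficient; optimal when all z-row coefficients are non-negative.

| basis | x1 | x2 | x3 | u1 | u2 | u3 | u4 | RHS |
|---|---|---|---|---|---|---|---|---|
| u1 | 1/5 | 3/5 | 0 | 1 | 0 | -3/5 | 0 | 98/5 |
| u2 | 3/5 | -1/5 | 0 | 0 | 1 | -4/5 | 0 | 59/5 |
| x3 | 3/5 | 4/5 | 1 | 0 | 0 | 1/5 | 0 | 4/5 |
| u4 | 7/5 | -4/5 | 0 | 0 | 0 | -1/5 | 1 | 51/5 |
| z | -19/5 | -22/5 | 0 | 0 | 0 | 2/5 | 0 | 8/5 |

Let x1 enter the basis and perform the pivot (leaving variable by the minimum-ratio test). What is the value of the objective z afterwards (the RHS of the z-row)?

20/3

Ratio test on column x1 — row 1: (98/5)/(1/5) = 98; row 2: (59/5)/(3/5) = 59/3; row 3: (4/5)/(3/5) = 4/3; row 4: (51/5)/(7/5) = 51/7. Minimum is 4/3 at row 3 (x3 leaves); pivot element 3/5.
Pivot on row 3; the z-row RHS becomes 8/5 − (-19/5)·(4/3) = 20/3.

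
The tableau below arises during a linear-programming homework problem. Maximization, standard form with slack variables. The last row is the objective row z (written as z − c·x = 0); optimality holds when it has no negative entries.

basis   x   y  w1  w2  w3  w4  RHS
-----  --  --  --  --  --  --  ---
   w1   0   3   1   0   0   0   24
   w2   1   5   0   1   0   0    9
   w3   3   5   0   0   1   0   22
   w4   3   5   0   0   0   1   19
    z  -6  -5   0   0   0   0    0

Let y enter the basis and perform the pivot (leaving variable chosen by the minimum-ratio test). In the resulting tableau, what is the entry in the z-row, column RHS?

9

Ratio test on column y — row 1: 24/3 = 8; row 2: 9/5 = 9/5; row 3: 22/5 = 22/5; row 4: 19/5 = 19/5. Minimum is 9/5 at row 2 (w2 leaves); pivot element 5.
Divide row 2 by 5; eliminate column y from the other rows.
z-row update in column RHS: 0 − (-5)·(9/5) = 9.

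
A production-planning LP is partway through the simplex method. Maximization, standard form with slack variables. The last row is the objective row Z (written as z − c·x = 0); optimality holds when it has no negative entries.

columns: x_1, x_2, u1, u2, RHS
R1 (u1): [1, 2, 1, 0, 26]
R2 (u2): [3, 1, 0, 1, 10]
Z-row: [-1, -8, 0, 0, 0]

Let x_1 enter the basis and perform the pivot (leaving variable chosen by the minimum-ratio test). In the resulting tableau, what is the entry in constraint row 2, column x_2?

1/3

Ratio test on column x_1 — row 1: 26/1 = 26; row 2: 10/3 = 10/3. Minimum is 10/3 at row 2 (u2 leaves); pivot element 3.
Divide row 2 by 3; eliminate column x_1 from the other rows.
In the new row 2, the x_2 entry is the old entry divided by the pivot: 1/3 = 1/3.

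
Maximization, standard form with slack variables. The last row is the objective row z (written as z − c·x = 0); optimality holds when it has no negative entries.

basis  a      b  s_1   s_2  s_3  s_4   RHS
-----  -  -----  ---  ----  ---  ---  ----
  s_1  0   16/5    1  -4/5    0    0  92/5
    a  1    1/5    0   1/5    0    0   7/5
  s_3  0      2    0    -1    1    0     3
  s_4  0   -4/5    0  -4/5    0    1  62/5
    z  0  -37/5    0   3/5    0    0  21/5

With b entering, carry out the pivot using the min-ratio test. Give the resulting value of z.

Ratio test on column b — row 1: (92/5)/(16/5) = 23/4; row 2: (7/5)/(1/5) = 7; row 3: 3/2 = 3/2; row 4: entry -4/5 ≤ 0. Minimum is 3/2 at row 3 (s_3 leaves); pivot element 2.
Pivot on row 3; the z-row RHS becomes 21/5 − (-37/5)·(3/2) = 153/10.

153/10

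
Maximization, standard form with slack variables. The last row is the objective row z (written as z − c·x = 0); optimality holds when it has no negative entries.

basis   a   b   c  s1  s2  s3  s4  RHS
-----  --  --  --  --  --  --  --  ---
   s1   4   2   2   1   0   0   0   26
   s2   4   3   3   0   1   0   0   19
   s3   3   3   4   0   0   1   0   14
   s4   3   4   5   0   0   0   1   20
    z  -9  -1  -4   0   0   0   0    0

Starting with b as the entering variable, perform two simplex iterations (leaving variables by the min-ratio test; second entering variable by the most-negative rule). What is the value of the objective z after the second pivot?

42

Ratio test on column b — row 1: 26/2 = 13; row 2: 19/3 = 19/3; row 3: 14/3 = 14/3; row 4: 20/4 = 5. Minimum is 14/3 at row 3 (s3 leaves); pivot element 3.
Pivot on row 3; the z-row RHS becomes 0 − (-1)·(14/3) = 14/3.
Next entering variable (most negative z-row entry -8): a.
Ratio test on column a — row 1: (50/3)/2 = 25/3; row 2: 5/1 = 5; row 3: (14/3)/1 = 14/3; row 4: entry -1 ≤ 0. Minimum is 14/3 at row 3 (b leaves); pivot element 1.
After the second pivot the z-row RHS is 14/3 − (-8)·(14/3) = 42.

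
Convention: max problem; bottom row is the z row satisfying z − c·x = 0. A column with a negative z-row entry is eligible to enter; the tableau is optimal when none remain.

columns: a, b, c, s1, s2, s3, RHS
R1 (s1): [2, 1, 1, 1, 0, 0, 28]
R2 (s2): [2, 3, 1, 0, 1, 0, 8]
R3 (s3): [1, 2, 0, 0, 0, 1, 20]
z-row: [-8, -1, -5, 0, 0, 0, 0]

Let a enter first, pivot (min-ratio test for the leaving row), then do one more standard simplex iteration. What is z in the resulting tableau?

40

Ratio test on column a — row 1: 28/2 = 14; row 2: 8/2 = 4; row 3: 20/1 = 20. Minimum is 4 at row 2 (s2 leaves); pivot element 2.
Pivot on row 2; the z-row RHS becomes 0 − (-8)·4 = 32.
Next entering variable (most negative z-row entry -1): c.
Ratio test on column c — row 1: entry 0 ≤ 0; row 2: 4/(1/2) = 8; row 3: entry -1/2 ≤ 0. Minimum is 8 at row 2 (a leaves); pivot element 1/2.
After the second pivot the z-row RHS is 32 − (-1)·8 = 40.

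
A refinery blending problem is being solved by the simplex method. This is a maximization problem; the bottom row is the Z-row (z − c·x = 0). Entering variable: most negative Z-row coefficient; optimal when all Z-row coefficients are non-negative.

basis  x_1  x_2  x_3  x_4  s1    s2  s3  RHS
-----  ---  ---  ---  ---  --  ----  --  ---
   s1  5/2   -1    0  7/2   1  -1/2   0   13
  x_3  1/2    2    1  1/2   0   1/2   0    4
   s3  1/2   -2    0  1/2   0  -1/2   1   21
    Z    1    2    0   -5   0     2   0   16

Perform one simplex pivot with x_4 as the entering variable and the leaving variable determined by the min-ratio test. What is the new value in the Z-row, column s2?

9/7

Ratio test on column x_4 — row 1: 13/(7/2) = 26/7; row 2: 4/(1/2) = 8; row 3: 21/(1/2) = 42. Minimum is 26/7 at row 1 (s1 leaves); pivot element 7/2.
Divide row 1 by 7/2; eliminate column x_4 from the other rows.
Z-row update in column s2: 2 − (-5)·(-1/7) = 9/7.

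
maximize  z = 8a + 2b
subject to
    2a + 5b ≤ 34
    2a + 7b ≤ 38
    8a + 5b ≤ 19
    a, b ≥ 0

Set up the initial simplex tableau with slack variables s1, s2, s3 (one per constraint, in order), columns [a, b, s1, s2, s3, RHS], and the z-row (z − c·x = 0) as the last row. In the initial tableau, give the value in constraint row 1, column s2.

0

Slack s2 belongs to constraint 2; its column is the unit vector e_2, so the entry in row 1 is 0.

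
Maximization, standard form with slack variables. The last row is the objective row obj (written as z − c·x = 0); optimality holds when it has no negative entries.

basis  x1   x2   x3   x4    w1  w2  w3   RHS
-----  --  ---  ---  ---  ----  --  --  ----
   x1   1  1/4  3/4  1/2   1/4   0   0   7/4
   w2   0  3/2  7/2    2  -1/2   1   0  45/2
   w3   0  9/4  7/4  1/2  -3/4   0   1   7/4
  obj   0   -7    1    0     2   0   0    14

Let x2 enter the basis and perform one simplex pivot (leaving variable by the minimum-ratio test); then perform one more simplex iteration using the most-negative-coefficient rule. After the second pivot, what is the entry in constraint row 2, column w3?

-2/3

Ratio test on column x2 — row 1: (7/4)/(1/4) = 7; row 2: (45/2)/(3/2) = 15; row 3: (7/4)/(9/4) = 7/9. Minimum is 7/9 at row 3 (w3 leaves); pivot element 9/4.
Divide row 3 by 9/4; eliminate column x2 from the other rows.
Second iteration: most negative obj-row entry is -1/3 in column w1, so w1 enters.
Ratio test on column w1 — row 1: (14/9)/(1/3) = 14/3; row 2: entry 0 ≤ 0; row 3: entry -1/3 ≤ 0. Minimum is 14/3 at row 1 (x1 leaves); pivot element 1/3.
Divide row 1 by 1/3; eliminate column w1 from the other rows.
After both pivots, the entry at constraint row 2, column w3 is -2/3.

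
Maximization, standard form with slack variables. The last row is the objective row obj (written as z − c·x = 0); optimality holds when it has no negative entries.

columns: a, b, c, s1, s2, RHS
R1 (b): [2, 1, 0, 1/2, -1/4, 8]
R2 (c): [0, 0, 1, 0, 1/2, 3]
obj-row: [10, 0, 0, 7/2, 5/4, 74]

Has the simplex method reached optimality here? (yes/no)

yes

Every obj-row coefficient is ≥ 0, so the tableau is optimal.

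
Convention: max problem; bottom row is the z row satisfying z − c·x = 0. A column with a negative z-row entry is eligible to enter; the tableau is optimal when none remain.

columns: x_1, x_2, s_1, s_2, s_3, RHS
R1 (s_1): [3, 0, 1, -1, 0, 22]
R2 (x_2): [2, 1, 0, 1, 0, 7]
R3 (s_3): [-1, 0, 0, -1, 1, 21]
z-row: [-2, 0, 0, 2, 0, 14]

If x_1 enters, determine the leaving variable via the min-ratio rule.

Column x_1 entries and ratios — s_1: 22/3 = 22/3; x_2: 7/2 = 7/2; s_3: -1 ≤ 0, skip.
Smallest ratio is 7/2 in the row of x_2, so x_2 leaves.

x_2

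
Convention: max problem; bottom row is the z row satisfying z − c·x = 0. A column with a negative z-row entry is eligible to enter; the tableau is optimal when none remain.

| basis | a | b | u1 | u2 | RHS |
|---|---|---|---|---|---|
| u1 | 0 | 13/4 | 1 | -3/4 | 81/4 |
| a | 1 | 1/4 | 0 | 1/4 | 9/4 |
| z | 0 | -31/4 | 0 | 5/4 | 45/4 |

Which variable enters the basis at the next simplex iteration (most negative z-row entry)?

b

Negative z-row entries: b: -31/4.
The most negative is -31/4 in column b, so b enters.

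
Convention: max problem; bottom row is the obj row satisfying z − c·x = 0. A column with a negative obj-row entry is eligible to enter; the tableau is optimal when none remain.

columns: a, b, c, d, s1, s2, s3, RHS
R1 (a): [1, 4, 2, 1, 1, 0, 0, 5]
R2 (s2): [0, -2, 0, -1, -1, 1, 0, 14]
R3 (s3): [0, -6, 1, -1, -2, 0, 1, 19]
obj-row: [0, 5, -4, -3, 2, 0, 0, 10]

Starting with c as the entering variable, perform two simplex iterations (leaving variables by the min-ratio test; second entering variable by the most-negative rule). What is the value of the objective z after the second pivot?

Ratio test on column c — row 1: 5/2 = 5/2; row 2: entry 0 ≤ 0; row 3: 19/1 = 19. Minimum is 5/2 at row 1 (a leaves); pivot element 2.
Pivot on row 1; the obj-row RHS becomes 10 − (-4)·(5/2) = 20.
Next entering variable (most negative obj-row entry -1): d.
Ratio test on column d — row 1: (5/2)/(1/2) = 5; row 2: entry -1 ≤ 0; row 3: entry -3/2 ≤ 0. Minimum is 5 at row 1 (c leaves); pivot element 1/2.
After the second pivot the obj-row RHS is 20 − (-1)·5 = 25.

25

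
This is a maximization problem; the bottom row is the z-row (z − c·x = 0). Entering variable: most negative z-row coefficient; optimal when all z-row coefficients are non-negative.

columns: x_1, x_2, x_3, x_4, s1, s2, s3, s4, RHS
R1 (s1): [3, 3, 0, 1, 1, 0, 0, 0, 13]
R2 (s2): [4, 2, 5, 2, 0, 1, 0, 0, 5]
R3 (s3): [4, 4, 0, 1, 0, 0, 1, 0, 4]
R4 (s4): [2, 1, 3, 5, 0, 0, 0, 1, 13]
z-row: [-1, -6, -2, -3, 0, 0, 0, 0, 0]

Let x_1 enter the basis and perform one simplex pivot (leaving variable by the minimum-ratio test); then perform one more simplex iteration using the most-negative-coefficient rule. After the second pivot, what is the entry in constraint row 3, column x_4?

1/4

Ratio test on column x_1 — row 1: 13/3 = 13/3; row 2: 5/4 = 5/4; row 3: 4/4 = 1; row 4: 13/2 = 13/2. Minimum is 1 at row 3 (s3 leaves); pivot element 4.
Divide row 3 by 4; eliminate column x_1 from the other rows.
Second iteration: most negative z-row entry is -5 in column x_2, so x_2 enters.
Ratio test on column x_2 — row 1: entry 0 ≤ 0; row 2: entry -2 ≤ 0; row 3: 1/1 = 1; row 4: entry -1 ≤ 0. Minimum is 1 at row 3 (x_1 leaves); pivot element 1.
Divide row 3 by 1; eliminate column x_2 from the other rows.
After both pivots, the entry at constraint row 3, column x_4 is 1/4.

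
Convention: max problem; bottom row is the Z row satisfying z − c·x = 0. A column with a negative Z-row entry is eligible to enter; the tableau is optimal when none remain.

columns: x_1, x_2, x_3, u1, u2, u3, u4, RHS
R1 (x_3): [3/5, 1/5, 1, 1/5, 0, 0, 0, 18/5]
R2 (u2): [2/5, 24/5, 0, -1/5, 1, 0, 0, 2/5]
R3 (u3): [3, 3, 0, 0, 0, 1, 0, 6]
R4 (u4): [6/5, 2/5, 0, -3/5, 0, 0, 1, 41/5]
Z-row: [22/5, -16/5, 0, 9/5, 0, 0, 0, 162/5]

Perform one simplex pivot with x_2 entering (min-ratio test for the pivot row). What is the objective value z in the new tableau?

98/3

Ratio test on column x_2 — row 1: (18/5)/(1/5) = 18; row 2: (2/5)/(24/5) = 1/12; row 3: 6/3 = 2; row 4: (41/5)/(2/5) = 41/2. Minimum is 1/12 at row 2 (u2 leaves); pivot element 24/5.
Pivot on row 2; the Z-row RHS becomes 162/5 − (-16/5)·(1/12) = 98/3.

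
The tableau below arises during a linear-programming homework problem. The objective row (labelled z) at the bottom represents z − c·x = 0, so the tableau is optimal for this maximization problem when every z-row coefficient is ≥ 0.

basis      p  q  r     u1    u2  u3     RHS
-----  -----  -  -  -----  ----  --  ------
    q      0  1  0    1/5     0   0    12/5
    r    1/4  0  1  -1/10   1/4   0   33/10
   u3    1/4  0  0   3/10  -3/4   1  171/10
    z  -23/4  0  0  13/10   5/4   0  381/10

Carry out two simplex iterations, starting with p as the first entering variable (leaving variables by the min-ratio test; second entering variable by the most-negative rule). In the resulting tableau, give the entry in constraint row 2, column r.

4

Ratio test on column p — row 1: entry 0 ≤ 0; row 2: (33/10)/(1/4) = 66/5; row 3: (171/10)/(1/4) = 342/5. Minimum is 66/5 at row 2 (r leaves); pivot element 1/4.
Divide row 2 by 1/4; eliminate column p from the other rows.
Second iteration: most negative z-row entry is -1 in column u1, so u1 enters.
Ratio test on column u1 — row 1: (12/5)/(1/5) = 12; row 2: entry -2/5 ≤ 0; row 3: (69/5)/(2/5) = 69/2. Minimum is 12 at row 1 (q leaves); pivot element 1/5.
Divide row 1 by 1/5; eliminate column u1 from the other rows.
After both pivots, the entry at constraint row 2, column r is 4.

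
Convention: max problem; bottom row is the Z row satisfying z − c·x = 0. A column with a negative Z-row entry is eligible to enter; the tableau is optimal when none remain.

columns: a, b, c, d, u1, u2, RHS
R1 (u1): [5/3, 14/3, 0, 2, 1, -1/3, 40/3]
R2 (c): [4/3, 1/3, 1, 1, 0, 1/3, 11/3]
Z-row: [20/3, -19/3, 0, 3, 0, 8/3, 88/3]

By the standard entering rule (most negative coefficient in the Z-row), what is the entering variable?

b

Negative Z-row entries: b: -19/3.
The most negative is -19/3 in column b, so b enters.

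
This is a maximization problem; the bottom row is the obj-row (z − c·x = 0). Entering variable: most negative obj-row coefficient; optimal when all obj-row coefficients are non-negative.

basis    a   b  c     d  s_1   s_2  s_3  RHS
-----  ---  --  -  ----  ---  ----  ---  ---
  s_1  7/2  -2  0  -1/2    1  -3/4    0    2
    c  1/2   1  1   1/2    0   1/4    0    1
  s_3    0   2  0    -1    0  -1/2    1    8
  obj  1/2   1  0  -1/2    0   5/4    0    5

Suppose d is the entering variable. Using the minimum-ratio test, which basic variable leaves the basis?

Column d entries and ratios — s_1: -1/2 ≤ 0, skip; c: 1/(1/2) = 2; s_3: -1 ≤ 0, skip.
Smallest ratio is 2 in the row of c, so c leaves.

c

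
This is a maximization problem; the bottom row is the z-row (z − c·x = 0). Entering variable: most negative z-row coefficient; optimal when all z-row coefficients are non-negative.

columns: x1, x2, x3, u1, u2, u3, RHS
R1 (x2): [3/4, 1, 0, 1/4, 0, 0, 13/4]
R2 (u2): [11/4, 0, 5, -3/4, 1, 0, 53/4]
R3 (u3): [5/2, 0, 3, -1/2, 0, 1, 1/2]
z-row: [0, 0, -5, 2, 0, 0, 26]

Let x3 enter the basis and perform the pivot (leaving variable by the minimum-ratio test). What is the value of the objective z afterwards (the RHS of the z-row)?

Ratio test on column x3 — row 1: entry 0 ≤ 0; row 2: (53/4)/5 = 53/20; row 3: (1/2)/3 = 1/6. Minimum is 1/6 at row 3 (u3 leaves); pivot element 3.
Pivot on row 3; the z-row RHS becomes 26 − (-5)·(1/6) = 161/6.

161/6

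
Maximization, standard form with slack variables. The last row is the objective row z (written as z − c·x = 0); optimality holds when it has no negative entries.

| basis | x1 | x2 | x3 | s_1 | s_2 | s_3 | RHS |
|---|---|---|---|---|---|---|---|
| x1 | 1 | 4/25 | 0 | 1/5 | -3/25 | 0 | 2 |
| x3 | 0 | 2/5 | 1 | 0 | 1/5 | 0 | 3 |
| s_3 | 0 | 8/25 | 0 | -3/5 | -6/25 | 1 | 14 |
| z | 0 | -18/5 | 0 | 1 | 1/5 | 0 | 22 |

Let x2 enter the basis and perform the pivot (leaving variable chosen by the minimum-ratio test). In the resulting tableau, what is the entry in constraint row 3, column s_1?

Ratio test on column x2 — row 1: 2/(4/25) = 25/2; row 2: 3/(2/5) = 15/2; row 3: 14/(8/25) = 175/4. Minimum is 15/2 at row 2 (x3 leaves); pivot element 2/5.
Divide row 2 by 2/5; eliminate column x2 from the other rows.
Row 3 update in column s_1: -3/5 − (8/25)·0 = -3/5.

-3/5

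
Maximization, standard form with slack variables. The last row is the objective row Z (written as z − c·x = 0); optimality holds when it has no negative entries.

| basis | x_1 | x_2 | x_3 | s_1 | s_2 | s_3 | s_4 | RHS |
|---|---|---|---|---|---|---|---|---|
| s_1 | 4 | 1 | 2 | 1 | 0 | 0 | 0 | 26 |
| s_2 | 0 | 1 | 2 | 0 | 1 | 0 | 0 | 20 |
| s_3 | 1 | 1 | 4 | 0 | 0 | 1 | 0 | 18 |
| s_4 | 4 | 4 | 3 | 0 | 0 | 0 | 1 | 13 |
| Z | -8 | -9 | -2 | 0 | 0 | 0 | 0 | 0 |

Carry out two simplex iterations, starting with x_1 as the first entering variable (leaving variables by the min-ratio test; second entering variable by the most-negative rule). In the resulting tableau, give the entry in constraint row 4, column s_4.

1/4

Ratio test on column x_1 — row 1: 26/4 = 13/2; row 2: entry 0 ≤ 0; row 3: 18/1 = 18; row 4: 13/4 = 13/4. Minimum is 13/4 at row 4 (s_4 leaves); pivot element 4.
Divide row 4 by 4; eliminate column x_1 from the other rows.
Second iteration: most negative Z-row entry is -1 in column x_2, so x_2 enters.
Ratio test on column x_2 — row 1: entry -3 ≤ 0; row 2: 20/1 = 20; row 3: entry 0 ≤ 0; row 4: (13/4)/1 = 13/4. Minimum is 13/4 at row 4 (x_1 leaves); pivot element 1.
Divide row 4 by 1; eliminate column x_2 from the other rows.
After both pivots, the entry at constraint row 4, column s_4 is 1/4.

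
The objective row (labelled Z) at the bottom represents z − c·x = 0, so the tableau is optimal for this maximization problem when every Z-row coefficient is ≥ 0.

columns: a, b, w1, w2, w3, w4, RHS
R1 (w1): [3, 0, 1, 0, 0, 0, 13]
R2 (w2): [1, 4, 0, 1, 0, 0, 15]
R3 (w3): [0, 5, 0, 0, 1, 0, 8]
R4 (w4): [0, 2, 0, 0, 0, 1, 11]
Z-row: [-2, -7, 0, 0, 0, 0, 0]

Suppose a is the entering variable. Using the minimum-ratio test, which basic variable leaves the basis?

w1

Column a entries and ratios — w1: 13/3 = 13/3; w2: 15/1 = 15; w3: 0 ≤ 0, skip; w4: 0 ≤ 0, skip.
Smallest ratio is 13/3 in the row of w1, so w1 leaves.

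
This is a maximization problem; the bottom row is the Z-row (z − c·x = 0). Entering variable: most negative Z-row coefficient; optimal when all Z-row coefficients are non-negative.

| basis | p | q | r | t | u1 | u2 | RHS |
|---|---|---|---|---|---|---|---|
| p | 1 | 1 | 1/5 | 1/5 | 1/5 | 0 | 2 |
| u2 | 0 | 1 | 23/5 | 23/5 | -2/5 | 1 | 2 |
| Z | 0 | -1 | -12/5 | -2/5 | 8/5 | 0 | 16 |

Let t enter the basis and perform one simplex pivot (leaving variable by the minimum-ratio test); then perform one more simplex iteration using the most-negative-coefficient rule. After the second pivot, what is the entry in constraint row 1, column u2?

-1/23

Ratio test on column t — row 1: 2/(1/5) = 10; row 2: 2/(23/5) = 10/23. Minimum is 10/23 at row 2 (u2 leaves); pivot element 23/5.
Divide row 2 by 23/5; eliminate column t from the other rows.
Second iteration: most negative Z-row entry is -2 in column r, so r enters.
Ratio test on column r — row 1: entry 0 ≤ 0; row 2: (10/23)/1 = 10/23. Minimum is 10/23 at row 2 (t leaves); pivot element 1.
Divide row 2 by 1; eliminate column r from the other rows.
After both pivots, the entry at constraint row 1, column u2 is -1/23.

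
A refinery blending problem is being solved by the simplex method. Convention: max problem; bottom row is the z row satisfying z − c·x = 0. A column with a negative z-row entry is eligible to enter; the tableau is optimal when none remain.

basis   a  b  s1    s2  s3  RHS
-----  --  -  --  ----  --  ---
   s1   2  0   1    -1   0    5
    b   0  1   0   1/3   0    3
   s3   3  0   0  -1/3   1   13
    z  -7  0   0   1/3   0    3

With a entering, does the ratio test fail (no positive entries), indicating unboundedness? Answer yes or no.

no

Column a has positive entries in row(s) 1, 3, so the ratio test bounds it — not unbounded.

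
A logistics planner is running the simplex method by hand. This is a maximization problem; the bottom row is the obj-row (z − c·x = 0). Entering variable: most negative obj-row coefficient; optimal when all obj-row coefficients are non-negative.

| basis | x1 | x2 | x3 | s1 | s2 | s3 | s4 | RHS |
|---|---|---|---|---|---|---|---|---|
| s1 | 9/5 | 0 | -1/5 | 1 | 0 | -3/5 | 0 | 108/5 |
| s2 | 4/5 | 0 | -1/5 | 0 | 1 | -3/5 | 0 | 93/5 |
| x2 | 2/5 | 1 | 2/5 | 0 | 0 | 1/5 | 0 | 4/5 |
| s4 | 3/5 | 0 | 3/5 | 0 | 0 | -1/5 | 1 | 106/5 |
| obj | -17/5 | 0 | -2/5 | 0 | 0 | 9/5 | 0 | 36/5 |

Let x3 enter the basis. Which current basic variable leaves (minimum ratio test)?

x2

Column x3 entries and ratios — s1: -1/5 ≤ 0, skip; s2: -1/5 ≤ 0, skip; x2: (4/5)/(2/5) = 2; s4: (106/5)/(3/5) = 106/3.
Smallest ratio is 2 in the row of x2, so x2 leaves.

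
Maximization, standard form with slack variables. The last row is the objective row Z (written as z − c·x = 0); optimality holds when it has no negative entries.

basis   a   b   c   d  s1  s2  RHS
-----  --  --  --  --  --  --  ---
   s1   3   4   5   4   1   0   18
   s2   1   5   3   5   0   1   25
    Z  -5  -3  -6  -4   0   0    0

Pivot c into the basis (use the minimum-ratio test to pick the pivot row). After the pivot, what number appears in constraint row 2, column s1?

Ratio test on column c — row 1: 18/5 = 18/5; row 2: 25/3 = 25/3. Minimum is 18/5 at row 1 (s1 leaves); pivot element 5.
Divide row 1 by 5; eliminate column c from the other rows.
Row 2 update in column s1: 0 − 3·(1/5) = -3/5.

-3/5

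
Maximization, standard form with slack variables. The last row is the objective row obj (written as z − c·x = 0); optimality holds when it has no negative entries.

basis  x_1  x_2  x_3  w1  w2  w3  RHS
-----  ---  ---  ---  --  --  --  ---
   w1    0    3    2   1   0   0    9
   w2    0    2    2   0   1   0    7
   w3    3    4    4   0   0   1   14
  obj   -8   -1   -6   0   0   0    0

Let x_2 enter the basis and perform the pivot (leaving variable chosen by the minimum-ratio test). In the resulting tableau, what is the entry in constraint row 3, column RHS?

2

Ratio test on column x_2 — row 1: 9/3 = 3; row 2: 7/2 = 7/2; row 3: 14/4 = 7/2. Minimum is 3 at row 1 (w1 leaves); pivot element 3.
Divide row 1 by 3; eliminate column x_2 from the other rows.
Row 3 update in column RHS: 14 − 4·3 = 2.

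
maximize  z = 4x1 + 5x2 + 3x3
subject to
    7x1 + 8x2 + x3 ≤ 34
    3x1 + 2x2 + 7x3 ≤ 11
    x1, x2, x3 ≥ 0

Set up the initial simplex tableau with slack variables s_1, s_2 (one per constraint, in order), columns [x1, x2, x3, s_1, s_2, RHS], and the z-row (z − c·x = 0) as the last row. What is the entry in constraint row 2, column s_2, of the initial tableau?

1

Slack s_2 belongs to constraint 2; its column is the unit vector e_2, so the entry in row 2 is 1.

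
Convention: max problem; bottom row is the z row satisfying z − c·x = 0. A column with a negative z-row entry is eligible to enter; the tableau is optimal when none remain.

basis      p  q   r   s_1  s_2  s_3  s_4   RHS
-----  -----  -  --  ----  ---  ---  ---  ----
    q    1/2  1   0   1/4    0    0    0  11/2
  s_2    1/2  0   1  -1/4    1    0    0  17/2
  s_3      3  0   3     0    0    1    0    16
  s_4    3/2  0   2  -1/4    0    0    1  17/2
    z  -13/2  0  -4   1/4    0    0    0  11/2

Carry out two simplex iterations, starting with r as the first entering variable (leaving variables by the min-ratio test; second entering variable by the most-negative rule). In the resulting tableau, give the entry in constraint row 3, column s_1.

1/2

Ratio test on column r — row 1: entry 0 ≤ 0; row 2: (17/2)/1 = 17/2; row 3: 16/3 = 16/3; row 4: (17/2)/2 = 17/4. Minimum is 17/4 at row 4 (s_4 leaves); pivot element 2.
Divide row 4 by 2; eliminate column r from the other rows.
Second iteration: most negative z-row entry is -7/2 in column p, so p enters.
Ratio test on column p — row 1: (11/2)/(1/2) = 11; row 2: entry -1/4 ≤ 0; row 3: (13/4)/(3/4) = 13/3; row 4: (17/4)/(3/4) = 17/3. Minimum is 13/3 at row 3 (s_3 leaves); pivot element 3/4.
Divide row 3 by 3/4; eliminate column p from the other rows.
After both pivots, the entry at constraint row 3, column s_1 is 1/2.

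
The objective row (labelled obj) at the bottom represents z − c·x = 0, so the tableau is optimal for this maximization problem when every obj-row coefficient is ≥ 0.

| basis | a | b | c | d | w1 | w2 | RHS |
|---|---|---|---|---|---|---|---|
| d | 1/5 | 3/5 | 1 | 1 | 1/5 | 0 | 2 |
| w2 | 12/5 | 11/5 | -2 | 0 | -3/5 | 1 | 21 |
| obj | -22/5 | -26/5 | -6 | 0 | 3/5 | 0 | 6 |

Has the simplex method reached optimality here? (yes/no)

The obj-row has a negative entry -6 in column c, so it is not optimal.

no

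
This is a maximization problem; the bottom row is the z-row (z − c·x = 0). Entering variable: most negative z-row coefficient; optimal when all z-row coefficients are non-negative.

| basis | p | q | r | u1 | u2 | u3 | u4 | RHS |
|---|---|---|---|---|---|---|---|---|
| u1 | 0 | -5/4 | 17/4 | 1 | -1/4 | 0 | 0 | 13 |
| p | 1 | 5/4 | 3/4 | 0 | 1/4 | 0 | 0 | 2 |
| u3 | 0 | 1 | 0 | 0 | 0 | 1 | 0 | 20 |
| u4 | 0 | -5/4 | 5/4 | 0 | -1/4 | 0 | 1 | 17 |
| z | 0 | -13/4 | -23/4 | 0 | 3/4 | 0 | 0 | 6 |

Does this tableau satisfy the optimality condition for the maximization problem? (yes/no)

The z-row has a negative entry -23/4 in column r, so it is not optimal.

no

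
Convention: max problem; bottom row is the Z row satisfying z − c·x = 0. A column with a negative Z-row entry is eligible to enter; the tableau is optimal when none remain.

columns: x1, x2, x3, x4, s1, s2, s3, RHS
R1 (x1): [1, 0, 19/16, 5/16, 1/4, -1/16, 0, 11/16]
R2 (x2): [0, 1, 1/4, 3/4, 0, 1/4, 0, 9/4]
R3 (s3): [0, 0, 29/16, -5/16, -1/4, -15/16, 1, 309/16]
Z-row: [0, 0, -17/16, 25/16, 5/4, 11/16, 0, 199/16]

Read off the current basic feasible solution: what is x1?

11/16

x1 is basic (row 1); its value is the RHS of that row, 11/16.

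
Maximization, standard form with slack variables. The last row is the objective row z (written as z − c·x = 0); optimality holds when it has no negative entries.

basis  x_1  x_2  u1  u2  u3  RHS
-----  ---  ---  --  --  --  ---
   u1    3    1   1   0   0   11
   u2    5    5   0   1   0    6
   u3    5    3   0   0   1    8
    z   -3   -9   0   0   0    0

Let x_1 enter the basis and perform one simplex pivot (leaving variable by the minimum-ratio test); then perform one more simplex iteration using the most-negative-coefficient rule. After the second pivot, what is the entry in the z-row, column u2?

9/5

Ratio test on column x_1 — row 1: 11/3 = 11/3; row 2: 6/5 = 6/5; row 3: 8/5 = 8/5. Minimum is 6/5 at row 2 (u2 leaves); pivot element 5.
Divide row 2 by 5; eliminate column x_1 from the other rows.
Second iteration: most negative z-row entry is -6 in column x_2, so x_2 enters.
Ratio test on column x_2 — row 1: entry -2 ≤ 0; row 2: (6/5)/1 = 6/5; row 3: entry -2 ≤ 0. Minimum is 6/5 at row 2 (x_1 leaves); pivot element 1.
Divide row 2 by 1; eliminate column x_2 from the other rows.
After both pivots, the entry at the z-row, column u2 is 9/5.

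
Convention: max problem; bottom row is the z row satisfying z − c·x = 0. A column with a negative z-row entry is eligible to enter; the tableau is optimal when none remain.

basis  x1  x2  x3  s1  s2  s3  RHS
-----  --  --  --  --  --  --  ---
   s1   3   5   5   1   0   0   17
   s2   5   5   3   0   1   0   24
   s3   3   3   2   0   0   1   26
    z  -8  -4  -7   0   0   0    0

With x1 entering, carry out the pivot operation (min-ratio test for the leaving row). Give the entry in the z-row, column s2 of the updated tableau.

8/5

Ratio test on column x1 — row 1: 17/3 = 17/3; row 2: 24/5 = 24/5; row 3: 26/3 = 26/3. Minimum is 24/5 at row 2 (s2 leaves); pivot element 5.
Divide row 2 by 5; eliminate column x1 from the other rows.
z-row update in column s2: 0 − (-8)·(1/5) = 8/5.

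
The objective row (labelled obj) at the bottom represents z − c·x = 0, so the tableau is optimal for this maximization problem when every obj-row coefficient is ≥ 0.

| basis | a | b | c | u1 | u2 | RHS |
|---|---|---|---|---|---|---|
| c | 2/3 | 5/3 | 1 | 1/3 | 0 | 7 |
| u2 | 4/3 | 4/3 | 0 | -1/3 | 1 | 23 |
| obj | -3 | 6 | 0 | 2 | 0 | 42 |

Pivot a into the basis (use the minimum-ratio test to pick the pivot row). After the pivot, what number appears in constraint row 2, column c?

-2

Ratio test on column a — row 1: 7/(2/3) = 21/2; row 2: 23/(4/3) = 69/4. Minimum is 21/2 at row 1 (c leaves); pivot element 2/3.
Divide row 1 by 2/3; eliminate column a from the other rows.
Row 2 update in column c: 0 − (4/3)·(3/2) = -2.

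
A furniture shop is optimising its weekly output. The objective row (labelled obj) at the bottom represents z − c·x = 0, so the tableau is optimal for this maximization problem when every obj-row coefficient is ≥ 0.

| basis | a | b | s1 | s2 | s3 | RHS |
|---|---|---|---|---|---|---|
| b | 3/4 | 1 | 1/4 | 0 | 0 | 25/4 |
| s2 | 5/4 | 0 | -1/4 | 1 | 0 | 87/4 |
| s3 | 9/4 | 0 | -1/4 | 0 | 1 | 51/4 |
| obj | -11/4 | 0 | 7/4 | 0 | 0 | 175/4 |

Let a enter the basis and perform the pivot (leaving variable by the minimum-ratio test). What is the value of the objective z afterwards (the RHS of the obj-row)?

Ratio test on column a — row 1: (25/4)/(3/4) = 25/3; row 2: (87/4)/(5/4) = 87/5; row 3: (51/4)/(9/4) = 17/3. Minimum is 17/3 at row 3 (s3 leaves); pivot element 9/4.
Pivot on row 3; the obj-row RHS becomes 175/4 − (-11/4)·(17/3) = 178/3.

178/3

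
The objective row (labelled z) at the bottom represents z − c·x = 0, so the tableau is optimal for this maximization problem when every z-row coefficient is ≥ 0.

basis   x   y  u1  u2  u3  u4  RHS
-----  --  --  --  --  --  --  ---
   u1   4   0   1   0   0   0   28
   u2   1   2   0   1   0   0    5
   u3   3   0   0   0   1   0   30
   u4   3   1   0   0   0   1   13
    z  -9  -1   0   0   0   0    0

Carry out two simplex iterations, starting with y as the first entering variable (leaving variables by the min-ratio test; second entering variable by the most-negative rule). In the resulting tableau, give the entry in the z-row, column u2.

Ratio test on column y — row 1: entry 0 ≤ 0; row 2: 5/2 = 5/2; row 3: entry 0 ≤ 0; row 4: 13/1 = 13. Minimum is 5/2 at row 2 (u2 leaves); pivot element 2.
Divide row 2 by 2; eliminate column y from the other rows.
Second iteration: most negative z-row entry is -17/2 in column x, so x enters.
Ratio test on column x — row 1: 28/4 = 7; row 2: (5/2)/(1/2) = 5; row 3: 30/3 = 10; row 4: (21/2)/(5/2) = 21/5. Minimum is 21/5 at row 4 (u4 leaves); pivot element 5/2.
Divide row 4 by 5/2; eliminate column x from the other rows.
After both pivots, the entry at the z-row, column u2 is -6/5.

-6/5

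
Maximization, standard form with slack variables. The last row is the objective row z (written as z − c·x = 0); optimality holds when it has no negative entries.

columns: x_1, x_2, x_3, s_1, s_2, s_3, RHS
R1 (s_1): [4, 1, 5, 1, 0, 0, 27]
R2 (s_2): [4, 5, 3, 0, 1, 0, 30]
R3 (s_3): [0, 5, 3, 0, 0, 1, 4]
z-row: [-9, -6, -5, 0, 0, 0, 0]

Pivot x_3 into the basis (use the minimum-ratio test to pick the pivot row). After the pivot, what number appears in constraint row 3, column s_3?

1/3

Ratio test on column x_3 — row 1: 27/5 = 27/5; row 2: 30/3 = 10; row 3: 4/3 = 4/3. Minimum is 4/3 at row 3 (s_3 leaves); pivot element 3.
Divide row 3 by 3; eliminate column x_3 from the other rows.
In the new row 3, the s_3 entry is the old entry divided by the pivot: 1/3 = 1/3.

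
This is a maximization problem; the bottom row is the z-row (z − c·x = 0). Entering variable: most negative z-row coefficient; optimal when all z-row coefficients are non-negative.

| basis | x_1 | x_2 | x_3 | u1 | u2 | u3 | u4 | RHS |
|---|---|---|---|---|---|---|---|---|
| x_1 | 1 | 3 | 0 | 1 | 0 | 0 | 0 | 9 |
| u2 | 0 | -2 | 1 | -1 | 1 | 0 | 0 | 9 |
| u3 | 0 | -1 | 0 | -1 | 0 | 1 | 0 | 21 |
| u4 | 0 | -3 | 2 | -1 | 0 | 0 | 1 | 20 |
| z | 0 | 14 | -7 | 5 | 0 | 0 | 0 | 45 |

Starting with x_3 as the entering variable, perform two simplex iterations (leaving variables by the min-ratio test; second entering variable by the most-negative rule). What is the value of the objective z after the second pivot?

Ratio test on column x_3 — row 1: entry 0 ≤ 0; row 2: 9/1 = 9; row 3: entry 0 ≤ 0; row 4: 20/2 = 10. Minimum is 9 at row 2 (u2 leaves); pivot element 1.
Pivot on row 2; the z-row RHS becomes 45 − (-7)·9 = 108.
Next entering variable (most negative z-row entry -2): u1.
Ratio test on column u1 — row 1: 9/1 = 9; row 2: entry -1 ≤ 0; row 3: entry -1 ≤ 0; row 4: 2/1 = 2. Minimum is 2 at row 4 (u4 leaves); pivot element 1.
After the second pivot the z-row RHS is 108 − (-2)·2 = 112.

112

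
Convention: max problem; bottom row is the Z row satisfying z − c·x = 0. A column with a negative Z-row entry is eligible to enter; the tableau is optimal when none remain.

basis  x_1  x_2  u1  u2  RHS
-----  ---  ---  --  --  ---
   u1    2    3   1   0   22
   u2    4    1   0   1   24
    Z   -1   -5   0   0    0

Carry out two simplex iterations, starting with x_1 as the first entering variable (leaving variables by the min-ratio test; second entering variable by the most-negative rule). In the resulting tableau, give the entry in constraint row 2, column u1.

-1/10

Ratio test on column x_1 — row 1: 22/2 = 11; row 2: 24/4 = 6. Minimum is 6 at row 2 (u2 leaves); pivot element 4.
Divide row 2 by 4; eliminate column x_1 from the other rows.
Second iteration: most negative Z-row entry is -19/4 in column x_2, so x_2 enters.
Ratio test on column x_2 — row 1: 10/(5/2) = 4; row 2: 6/(1/4) = 24. Minimum is 4 at row 1 (u1 leaves); pivot element 5/2.
Divide row 1 by 5/2; eliminate column x_2 from the other rows.
After both pivots, the entry at constraint row 2, column u1 is -1/10.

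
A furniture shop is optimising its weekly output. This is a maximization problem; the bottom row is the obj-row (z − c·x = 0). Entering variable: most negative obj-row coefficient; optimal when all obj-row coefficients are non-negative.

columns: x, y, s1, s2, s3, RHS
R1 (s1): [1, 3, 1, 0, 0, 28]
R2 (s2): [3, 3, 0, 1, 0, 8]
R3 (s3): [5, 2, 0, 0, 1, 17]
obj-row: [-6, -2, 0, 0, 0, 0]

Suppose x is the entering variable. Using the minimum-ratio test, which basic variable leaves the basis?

Column x entries and ratios — s1: 28/1 = 28; s2: 8/3 = 8/3; s3: 17/5 = 17/5.
Smallest ratio is 8/3 in the row of s2, so s2 leaves.

s2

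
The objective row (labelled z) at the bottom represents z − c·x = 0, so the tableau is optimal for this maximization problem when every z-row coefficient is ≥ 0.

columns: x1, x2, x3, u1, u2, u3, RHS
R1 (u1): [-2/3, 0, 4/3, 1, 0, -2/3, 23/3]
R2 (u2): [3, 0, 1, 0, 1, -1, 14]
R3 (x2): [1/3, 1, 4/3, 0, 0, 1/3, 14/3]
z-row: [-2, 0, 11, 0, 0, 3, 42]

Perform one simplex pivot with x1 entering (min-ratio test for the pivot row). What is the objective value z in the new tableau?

Ratio test on column x1 — row 1: entry -2/3 ≤ 0; row 2: 14/3 = 14/3; row 3: (14/3)/(1/3) = 14. Minimum is 14/3 at row 2 (u2 leaves); pivot element 3.
Pivot on row 2; the z-row RHS becomes 42 − (-2)·(14/3) = 154/3.

154/3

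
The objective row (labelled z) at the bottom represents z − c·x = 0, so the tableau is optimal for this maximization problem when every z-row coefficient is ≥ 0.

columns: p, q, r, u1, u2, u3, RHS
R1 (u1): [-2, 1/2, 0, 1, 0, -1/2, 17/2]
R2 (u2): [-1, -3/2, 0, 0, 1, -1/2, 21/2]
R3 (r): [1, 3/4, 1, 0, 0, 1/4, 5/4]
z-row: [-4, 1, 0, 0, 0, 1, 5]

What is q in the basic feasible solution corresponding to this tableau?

0

q is not in the basis, so in the current basic feasible solution q = 0.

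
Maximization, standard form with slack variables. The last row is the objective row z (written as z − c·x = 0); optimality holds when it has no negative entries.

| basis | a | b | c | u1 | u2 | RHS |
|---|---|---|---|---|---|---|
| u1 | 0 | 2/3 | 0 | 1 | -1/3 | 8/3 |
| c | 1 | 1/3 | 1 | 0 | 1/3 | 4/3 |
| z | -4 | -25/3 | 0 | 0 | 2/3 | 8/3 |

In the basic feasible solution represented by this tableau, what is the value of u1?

8/3

u1 is basic (row 1); its value is the RHS of that row, 8/3.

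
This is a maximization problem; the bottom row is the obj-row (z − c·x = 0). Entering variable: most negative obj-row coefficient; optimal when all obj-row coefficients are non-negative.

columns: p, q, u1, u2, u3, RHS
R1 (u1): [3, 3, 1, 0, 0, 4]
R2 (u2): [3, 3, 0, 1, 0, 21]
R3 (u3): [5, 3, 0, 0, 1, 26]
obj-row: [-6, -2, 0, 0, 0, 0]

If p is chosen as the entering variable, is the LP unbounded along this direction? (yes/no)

no

Column p has positive entries in row(s) 1, 2, 3, so the ratio test bounds it — not unbounded.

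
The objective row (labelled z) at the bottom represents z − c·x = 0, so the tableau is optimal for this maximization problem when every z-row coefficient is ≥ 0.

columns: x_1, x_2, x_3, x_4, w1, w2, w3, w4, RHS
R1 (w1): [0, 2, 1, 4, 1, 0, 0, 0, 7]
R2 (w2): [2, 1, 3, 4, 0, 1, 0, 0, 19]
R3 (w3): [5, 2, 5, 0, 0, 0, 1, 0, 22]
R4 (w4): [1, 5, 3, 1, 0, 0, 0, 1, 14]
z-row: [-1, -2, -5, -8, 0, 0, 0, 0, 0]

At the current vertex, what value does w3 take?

w3 is basic (row 3); its value is the RHS of that row, 22.

22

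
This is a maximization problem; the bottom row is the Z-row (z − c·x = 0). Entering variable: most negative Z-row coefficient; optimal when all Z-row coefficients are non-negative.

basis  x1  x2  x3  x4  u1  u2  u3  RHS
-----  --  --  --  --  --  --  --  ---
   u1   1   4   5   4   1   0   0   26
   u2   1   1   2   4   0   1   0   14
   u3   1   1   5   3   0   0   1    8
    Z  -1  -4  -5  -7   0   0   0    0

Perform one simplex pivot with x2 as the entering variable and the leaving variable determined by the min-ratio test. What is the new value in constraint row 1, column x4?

1

Ratio test on column x2 — row 1: 26/4 = 13/2; row 2: 14/1 = 14; row 3: 8/1 = 8. Minimum is 13/2 at row 1 (u1 leaves); pivot element 4.
Divide row 1 by 4; eliminate column x2 from the other rows.
In the new row 1, the x4 entry is the old entry divided by the pivot: 4/4 = 1.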